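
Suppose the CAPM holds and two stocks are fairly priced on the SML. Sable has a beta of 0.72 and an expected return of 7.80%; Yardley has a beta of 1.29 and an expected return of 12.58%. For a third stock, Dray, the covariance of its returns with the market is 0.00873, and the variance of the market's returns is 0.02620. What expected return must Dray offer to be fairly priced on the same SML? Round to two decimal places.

MRP = (12.58% − 7.80%) / (1.29 − 0.72) = 8.3860%
R_f = 7.80% − 0.72 × 8.3860% = 1.7621%
β_Dray = Cov / Var(R_m) = 0.00873 / 0.02620 = 0.3332
E(R_Dray) = R_f + β × MRP = 1.7621% + 0.3332 × 8.3860% = 4.56%

4.56%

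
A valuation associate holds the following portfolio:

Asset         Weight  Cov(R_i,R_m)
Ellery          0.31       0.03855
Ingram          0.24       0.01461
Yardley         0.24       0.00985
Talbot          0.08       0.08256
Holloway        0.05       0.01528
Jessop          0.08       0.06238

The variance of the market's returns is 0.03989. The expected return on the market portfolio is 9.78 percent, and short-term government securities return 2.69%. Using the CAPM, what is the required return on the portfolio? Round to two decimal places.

8.05%

β_Ellery = 0.03855 / 0.03989 = 0.9664
β_Ingram = 0.01461 / 0.03989 = 0.3663
β_Yardley = 0.00985 / 0.03989 = 0.2469
β_Talbot = 0.08256 / 0.03989 = 2.0697
β_Holloway = 0.01528 / 0.03989 = 0.3831
β_Jessop = 0.06238 / 0.03989 = 1.5638
β_P = Σ w_i β_i = 0.31×0.9664 + 0.24×0.3663 + 0.24×0.2469 + 0.08×2.0697 + 0.05×0.3831 + 0.08×1.5638 = 0.7566
MRP = 9.78% − 2.69% = 7.09%
E(R_P) = R_f + β_P × MRP = 2.69% + 0.7566 × 7.09% = 8.05%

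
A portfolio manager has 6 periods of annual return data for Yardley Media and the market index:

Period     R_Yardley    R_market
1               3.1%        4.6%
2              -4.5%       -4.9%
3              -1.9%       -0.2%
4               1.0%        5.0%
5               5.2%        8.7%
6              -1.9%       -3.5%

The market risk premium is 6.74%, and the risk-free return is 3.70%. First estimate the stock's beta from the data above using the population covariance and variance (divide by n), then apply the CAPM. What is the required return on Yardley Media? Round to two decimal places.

Mean R_i = (3.1 − 4.5 − 1.9 + 1.0 + 5.2 − 1.9) / 6 = 0.1667%
Mean R_m = (4.6 − 4.9 − 0.2 + 5.0 + 8.7 − 3.5) / 6 = 1.6167%
Σ(R_i − R̄_i)(R_m − R̄_m) = 91.9633  ⇒  Cov = 91.9633 / 6 = 15.3272
Σ(R_m − R̄_m)² = 142.4683  ⇒  Var(R_m) = 142.4683 / 6 = 23.7447
β = Cov / Var(R_m) = 15.3272 / 23.7447 = 0.6455
E(R) = R_f + β × MRP = 3.70% + 0.6455 × 6.74% = 8.05%

8.05%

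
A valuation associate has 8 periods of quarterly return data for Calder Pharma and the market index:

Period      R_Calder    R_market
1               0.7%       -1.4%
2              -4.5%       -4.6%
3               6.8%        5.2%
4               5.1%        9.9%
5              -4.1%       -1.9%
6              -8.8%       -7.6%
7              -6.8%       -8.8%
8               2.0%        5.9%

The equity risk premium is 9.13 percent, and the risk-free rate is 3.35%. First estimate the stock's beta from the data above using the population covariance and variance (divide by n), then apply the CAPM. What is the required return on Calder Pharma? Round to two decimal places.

10.41%

Mean R_i = (0.7 − 4.5 + 6.8 + 5.1 − 4.1 − 8.8 − 6.8 + 2.0) / 8 = -1.2000%
Mean R_m = (-1.4 − 4.6 + 5.2 + 9.9 − 1.9 − 7.6 − 8.8 + 5.9) / 8 = -0.4125%
Σ(R_i − R̄_i)(R_m − R̄_m) = 247.9200  ⇒  Cov = 247.9200 / 8 = 30.9900
Σ(R_m − R̄_m)² = 320.4288  ⇒  Var(R_m) = 320.4288 / 8 = 40.0536
β = Cov / Var(R_m) = 30.9900 / 40.0536 = 0.7737
E(R) = R_f + β × MRP = 3.35% + 0.7737 × 9.13% = 10.41%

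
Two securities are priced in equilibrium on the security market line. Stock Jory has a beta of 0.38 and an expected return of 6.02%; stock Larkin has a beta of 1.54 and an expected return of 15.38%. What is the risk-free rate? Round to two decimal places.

2.95%

Both satisfy E(R) = R_f + β·MRP, so the slope of the SML is
MRP = (15.38% − 6.02%) / (1.54 − 0.38) = 9.36% / 1.16 = 8.0690%
R_f = E(R_Jory) − β_Jory·MRP = 6.02% − 0.38 × 8.0690% = 2.9538%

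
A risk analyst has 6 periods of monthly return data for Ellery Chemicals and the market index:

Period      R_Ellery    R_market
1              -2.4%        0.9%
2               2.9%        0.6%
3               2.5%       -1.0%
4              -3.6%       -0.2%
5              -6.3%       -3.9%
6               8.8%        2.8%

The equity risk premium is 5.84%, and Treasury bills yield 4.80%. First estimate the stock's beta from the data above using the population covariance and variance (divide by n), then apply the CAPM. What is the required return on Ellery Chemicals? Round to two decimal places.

Mean R_i = (-2.4 + 2.9 + 2.5 − 3.6 − 6.3 + 8.8) / 6 = 0.3167%
Mean R_m = (0.9 + 0.6 − 1.0 − 0.2 − 3.9 + 2.8) / 6 = -0.1333%
Σ(R_i − R̄_i)(R_m − R̄_m) = 47.2633  ⇒  Cov = 47.2633 / 6 = 7.8772
Σ(R_m − R̄_m)² = 25.1533  ⇒  Var(R_m) = 25.1533 / 6 = 4.1922
β = Cov / Var(R_m) = 7.8772 / 4.1922 = 1.8790
E(R) = R_f + β × MRP = 4.80% + 1.8790 × 5.84% = 15.77%

15.77%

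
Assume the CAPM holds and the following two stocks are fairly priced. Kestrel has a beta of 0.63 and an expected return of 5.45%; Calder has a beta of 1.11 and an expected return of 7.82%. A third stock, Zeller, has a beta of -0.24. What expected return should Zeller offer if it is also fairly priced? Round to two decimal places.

MRP (SML slope) = (7.82% − 5.45%) / (1.11 − 0.63) = 2.37% / 0.48 = 4.9375%
R_f (intercept) = 5.45% − 0.63 × 4.9375% = 2.3394%
E(R_Zeller) = R_f + β × MRP = 2.3394% + -0.24 × 4.9375% = 1.15%

1.15%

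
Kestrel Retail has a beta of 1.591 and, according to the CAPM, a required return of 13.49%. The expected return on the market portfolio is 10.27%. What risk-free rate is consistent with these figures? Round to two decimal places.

E(R) = R_f + β(E(R_m) − R_f) = R_f(1 − β) + β·E(R_m)
13.49% = R_f × (1 − 1.591) + 1.591 × 10.27%
13.49% = R_f × -0.591 + 16.33957%
R_f = (13.49% − 16.33957%) / -0.591 = 4.82%

4.82%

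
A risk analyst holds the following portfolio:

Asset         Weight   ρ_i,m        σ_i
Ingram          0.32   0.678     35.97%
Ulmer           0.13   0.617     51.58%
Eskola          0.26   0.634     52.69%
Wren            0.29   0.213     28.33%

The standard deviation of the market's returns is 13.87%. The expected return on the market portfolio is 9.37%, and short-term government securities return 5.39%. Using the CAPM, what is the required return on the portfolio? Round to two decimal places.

β_Ingram = 0.678 × 35.97% / 13.87% = 1.7583
β_Ulmer = 0.617 × 51.58% / 13.87% = 2.2945
β_Eskola = 0.634 × 52.69% / 13.87% = 2.4085
β_Wren = 0.213 × 28.33% / 13.87% = 0.4351
β_P = Σ w_i β_i = 0.32×1.7583 + 0.13×2.2945 + 0.26×2.4085 + 0.29×0.4351 = 1.6133
MRP = 9.37% − 5.39% = 3.98%
E(R_P) = R_f + β_P × MRP = 5.39% + 1.6133 × 3.98% = 11.81%

11.81%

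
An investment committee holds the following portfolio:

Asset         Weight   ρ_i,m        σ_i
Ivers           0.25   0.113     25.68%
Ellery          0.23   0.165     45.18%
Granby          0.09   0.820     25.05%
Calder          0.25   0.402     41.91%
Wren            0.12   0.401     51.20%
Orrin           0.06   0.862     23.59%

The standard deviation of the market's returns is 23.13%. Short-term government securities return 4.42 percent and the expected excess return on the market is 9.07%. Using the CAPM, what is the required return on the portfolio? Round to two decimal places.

9.20%

β_Ivers = 0.113 × 25.68% / 23.13% = 0.1255
β_Ellery = 0.165 × 45.18% / 23.13% = 0.3223
β_Granby = 0.820 × 25.05% / 23.13% = 0.8881
β_Calder = 0.402 × 41.91% / 23.13% = 0.7284
β_Wren = 0.401 × 51.20% / 23.13% = 0.8876
β_Orrin = 0.862 × 23.59% / 23.13% = 0.8791
β_P = Σ w_i β_i = 0.25×0.1255 + 0.23×0.3223 + 0.09×0.8881 + 0.25×0.7284 + 0.12×0.8876 + 0.06×0.8791 = 0.5268
E(R_P) = R_f + β_P × MRP = 4.42% + 0.5268 × 9.07% = 9.20%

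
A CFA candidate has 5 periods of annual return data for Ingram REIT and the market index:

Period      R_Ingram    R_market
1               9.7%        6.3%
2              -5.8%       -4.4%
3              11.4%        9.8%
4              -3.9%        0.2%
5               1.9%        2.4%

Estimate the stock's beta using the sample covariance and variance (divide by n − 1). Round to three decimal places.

Mean R_i = (9.7 − 5.8 + 11.4 − 3.9 + 1.9) / 5 = 2.6600%
Mean R_m = (6.3 − 4.4 + 9.8 + 0.2 + 2.4) / 5 = 2.8600%
Σ(R_i − R̄_i)(R_m − R̄_m) = 164.0920  ⇒  Cov = 164.0920 / 4 = 41.0230
Σ(R_m − R̄_m)² = 119.9920  ⇒  Var(R_m) = 119.9920 / 4 = 29.9980
β = Cov / Var(R_m) = 41.0230 / 29.9980 = 1.3675

1.368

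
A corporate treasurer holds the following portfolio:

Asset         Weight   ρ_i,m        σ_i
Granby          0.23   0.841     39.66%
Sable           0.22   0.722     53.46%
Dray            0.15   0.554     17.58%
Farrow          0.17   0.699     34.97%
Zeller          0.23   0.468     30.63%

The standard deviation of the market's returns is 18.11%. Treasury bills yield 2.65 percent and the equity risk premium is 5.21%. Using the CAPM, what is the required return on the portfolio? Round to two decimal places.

9.86%

β_Granby = 0.841 × 39.66% / 18.11% = 1.8417
β_Sable = 0.722 × 53.46% / 18.11% = 2.1313
β_Dray = 0.554 × 17.58% / 18.11% = 0.5378
β_Farrow = 0.699 × 34.97% / 18.11% = 1.3498
β_Zeller = 0.468 × 30.63% / 18.11% = 0.7915
β_P = Σ w_i β_i = 0.23×1.8417 + 0.22×2.1313 + 0.15×0.5378 + 0.17×1.3498 + 0.23×0.7915 = 1.3847
E(R_P) = R_f + β_P × MRP = 2.65% + 1.3847 × 5.21% = 9.86%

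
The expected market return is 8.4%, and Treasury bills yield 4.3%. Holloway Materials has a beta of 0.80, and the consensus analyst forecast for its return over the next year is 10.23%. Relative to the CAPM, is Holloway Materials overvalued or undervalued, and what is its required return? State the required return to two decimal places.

Undervalued; required return 7.58%

MRP = 8.4% − 4.3% = 4.10%
Required return = R_f + β·MRP = 4.3% + 0.80 × 4.1% = 7.58%
Forecast 10.23% > required 7.58% → the stock plots above the SML → undervalued.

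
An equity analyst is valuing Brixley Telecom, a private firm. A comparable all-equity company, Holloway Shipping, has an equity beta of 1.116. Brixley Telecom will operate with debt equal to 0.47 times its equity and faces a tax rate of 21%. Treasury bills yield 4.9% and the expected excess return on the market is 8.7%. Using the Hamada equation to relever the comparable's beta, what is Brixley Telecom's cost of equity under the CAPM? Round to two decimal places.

β_L = β_U × [1 + (1 − t)(D/E)] = 1.116 × [1 + (1 − 0.21) × 0.47]
    = 1.116 × [1 + 0.79 × 0.47] = 1.116 × 1.3713 = 1.5304
E(R) = R_f + β_L × MRP = 4.9% + 1.5304 × 8.7% = 18.21%

18.21%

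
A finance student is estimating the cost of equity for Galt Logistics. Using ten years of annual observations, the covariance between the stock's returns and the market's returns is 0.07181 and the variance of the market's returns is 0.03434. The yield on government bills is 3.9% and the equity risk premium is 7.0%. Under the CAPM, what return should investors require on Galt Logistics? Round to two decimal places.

18.54%

β = Cov(R_i, R_m) / Var(R_m) = 0.07181 / 0.03434 = 2.0911
E(R) = R_f + β × MRP = 3.9% + 2.0911 × 7.0% = 18.54%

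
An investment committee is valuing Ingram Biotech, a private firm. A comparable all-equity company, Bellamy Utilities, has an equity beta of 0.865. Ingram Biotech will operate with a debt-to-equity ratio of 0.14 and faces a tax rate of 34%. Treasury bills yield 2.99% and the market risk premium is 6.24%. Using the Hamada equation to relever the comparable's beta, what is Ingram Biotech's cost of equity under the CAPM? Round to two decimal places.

β_L = β_U × [1 + (1 − t)(D/E)] = 0.865 × [1 + (1 − 0.34) × 0.14]
    = 0.865 × [1 + 0.66 × 0.14] = 0.865 × 1.0924 = 0.9449
E(R) = R_f + β_L × MRP = 2.99% + 0.9449 × 6.24% = 8.89%

8.89%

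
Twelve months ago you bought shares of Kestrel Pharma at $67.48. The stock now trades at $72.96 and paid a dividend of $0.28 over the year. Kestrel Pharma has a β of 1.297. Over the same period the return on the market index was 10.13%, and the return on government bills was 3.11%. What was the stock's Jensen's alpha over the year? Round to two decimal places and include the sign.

-3.68%

Realised HPR = (P1 + D1 − P0) / P0 = (72.96 + 0.28 − 67.48) / 67.48 = 5.76 / 67.48 = 8.5359%
MRP = 10.13% − 3.11% = 7.02%
CAPM required = R_f + β·MRP = 3.11% + 1.297 × 7.02% = 12.21494%
α = realised − required = 8.5359% − 12.21494% = -3.68%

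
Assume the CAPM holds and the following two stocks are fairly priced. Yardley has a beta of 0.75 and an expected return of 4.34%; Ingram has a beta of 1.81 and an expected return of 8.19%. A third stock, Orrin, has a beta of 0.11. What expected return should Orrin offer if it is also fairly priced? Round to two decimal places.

2.02%

MRP (SML slope) = (8.19% − 4.34%) / (1.81 − 0.75) = 3.85% / 1.06 = 3.6321%
R_f (intercept) = 4.34% − 0.75 × 3.6321% = 1.6159%
E(R_Orrin) = R_f + β × MRP = 1.6159% + 0.11 × 3.6321% = 2.02%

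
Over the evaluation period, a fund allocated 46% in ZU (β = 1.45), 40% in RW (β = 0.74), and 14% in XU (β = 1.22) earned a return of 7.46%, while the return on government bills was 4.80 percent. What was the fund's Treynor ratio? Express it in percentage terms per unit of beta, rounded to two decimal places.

2.35%

β_P = 0.46×1.45 + 0.40×0.74 + 0.14×1.22 = 1.1338
Treynor = (R_P − R_f) / β_P = (7.46% − 4.80%) / 1.1338 = 2.66% / 1.1338 = 2.35%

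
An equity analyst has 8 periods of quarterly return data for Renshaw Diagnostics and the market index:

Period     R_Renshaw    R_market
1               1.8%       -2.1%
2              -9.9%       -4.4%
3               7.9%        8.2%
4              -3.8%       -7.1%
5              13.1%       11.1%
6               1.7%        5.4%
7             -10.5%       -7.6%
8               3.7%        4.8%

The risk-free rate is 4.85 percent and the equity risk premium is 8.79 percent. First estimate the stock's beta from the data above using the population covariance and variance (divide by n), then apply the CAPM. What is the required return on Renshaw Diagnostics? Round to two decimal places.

Mean R_i = (1.8 − 9.9 + 7.9 − 3.8 + 13.1 + 1.7 − 10.5 + 3.7) / 8 = 0.5000%
Mean R_m = (-2.1 − 4.4 + 8.2 − 7.1 + 11.1 + 5.4 − 7.6 + 4.8) / 8 = 1.0375%
Σ(R_i − R̄_i)(R_m − R̄_m) = 379.5400  ⇒  Cov = 379.5400 / 8 = 47.4425
Σ(R_m − R̄_m)² = 365.9788  ⇒  Var(R_m) = 365.9788 / 8 = 45.7474
β = Cov / Var(R_m) = 47.4425 / 45.7474 = 1.0371
E(R) = R_f + β × MRP = 4.85% + 1.0371 × 8.79% = 13.97%

13.97%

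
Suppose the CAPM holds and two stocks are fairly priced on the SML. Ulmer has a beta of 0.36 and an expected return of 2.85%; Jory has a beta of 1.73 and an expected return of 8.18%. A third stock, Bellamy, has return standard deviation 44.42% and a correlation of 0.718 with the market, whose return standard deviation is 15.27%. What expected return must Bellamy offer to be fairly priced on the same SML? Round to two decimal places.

9.58%

MRP = (8.18% − 2.85%) / (1.73 − 0.36) = 3.8905%
R_f = 2.85% − 0.36 × 3.8905% = 1.4494%
β_Bellamy = ρ·σ_i/σ_m = 0.718 × 44.42 / 15.27 = 2.0886
E(R_Bellamy) = R_f + β × MRP = 1.4494% + 2.0886 × 3.8905% = 9.58%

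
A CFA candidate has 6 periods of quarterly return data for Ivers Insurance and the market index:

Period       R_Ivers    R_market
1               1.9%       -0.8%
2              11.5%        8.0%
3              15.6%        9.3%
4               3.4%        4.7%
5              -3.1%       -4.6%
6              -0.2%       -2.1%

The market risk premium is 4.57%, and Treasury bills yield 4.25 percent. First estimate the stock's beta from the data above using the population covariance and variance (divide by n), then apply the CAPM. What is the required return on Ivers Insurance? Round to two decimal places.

9.72%

Mean R_i = (1.9 + 11.5 + 15.6 + 3.4 − 3.1 − 0.2) / 6 = 4.8500%
Mean R_m = (-0.8 + 8.0 + 9.3 + 4.7 − 4.6 − 2.1) / 6 = 2.4167%
Σ(R_i − R̄_i)(R_m − R̄_m) = 195.8950  ⇒  Cov = 195.8950 / 6 = 32.6492
Σ(R_m − R̄_m)² = 163.7483  ⇒  Var(R_m) = 163.7483 / 6 = 27.2914
β = Cov / Var(R_m) = 32.6492 / 27.2914 = 1.1963
E(R) = R_f + β × MRP = 4.25% + 1.1963 × 4.57% = 9.72%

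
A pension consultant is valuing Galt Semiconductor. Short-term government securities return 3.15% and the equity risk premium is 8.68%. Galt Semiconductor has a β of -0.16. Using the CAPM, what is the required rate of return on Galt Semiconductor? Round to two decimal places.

E(R) = R_f + β × MRP = 3.15% + -0.16 × 8.68% = 1.76%

1.76%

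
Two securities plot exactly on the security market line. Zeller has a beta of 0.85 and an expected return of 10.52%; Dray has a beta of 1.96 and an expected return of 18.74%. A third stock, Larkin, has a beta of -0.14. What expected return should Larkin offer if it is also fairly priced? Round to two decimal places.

3.19%

MRP (SML slope) = (18.74% − 10.52%) / (1.96 − 0.85) = 8.22% / 1.11 = 7.4054%
R_f (intercept) = 10.52% − 0.85 × 7.4054% = 4.2254%
E(R_Larkin) = R_f + β × MRP = 4.2254% + -0.14 × 7.4054% = 3.19%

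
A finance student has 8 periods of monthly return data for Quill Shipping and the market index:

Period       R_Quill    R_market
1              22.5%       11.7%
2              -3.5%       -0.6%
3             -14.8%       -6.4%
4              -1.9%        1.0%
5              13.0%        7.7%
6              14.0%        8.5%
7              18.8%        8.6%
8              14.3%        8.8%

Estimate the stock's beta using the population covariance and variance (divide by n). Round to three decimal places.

2.075

Mean R_i = (22.5 − 3.5 − 14.8 − 1.9 + 13.0 + 14.0 + 18.8 + 14.3) / 8 = 7.8000%
Mean R_m = (11.7 − 0.6 − 6.4 + 1.0 + 7.7 + 8.5 + 8.6 + 8.8) / 8 = 4.9125%
Σ(R_i − R̄_i)(R_m − R̄_m) = 558.2500  ⇒  Cov = 558.2500 / 8 = 69.7813
Σ(R_m − R̄_m)² = 269.0888  ⇒  Var(R_m) = 269.0888 / 8 = 33.6361
β = Cov / Var(R_m) = 69.7813 / 33.6361 = 2.0746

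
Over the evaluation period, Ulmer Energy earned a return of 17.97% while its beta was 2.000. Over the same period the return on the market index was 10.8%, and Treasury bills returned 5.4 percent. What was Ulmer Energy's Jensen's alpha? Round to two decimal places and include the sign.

Market excess return = 10.8% − 5.4% = 5.40%
CAPM benchmark = R_f + β(R_m − R_f) = 5.4% + 2.000 × 5.4% = 16.2000%
α = actual − benchmark = 17.97% − 16.2000% = +1.77%

+1.77%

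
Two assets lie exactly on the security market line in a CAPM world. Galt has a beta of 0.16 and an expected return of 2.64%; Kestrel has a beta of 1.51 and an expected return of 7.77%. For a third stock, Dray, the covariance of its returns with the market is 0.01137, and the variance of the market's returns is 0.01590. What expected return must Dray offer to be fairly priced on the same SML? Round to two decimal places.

MRP = (7.77% − 2.64%) / (1.51 − 0.16) = 3.8000%
R_f = 2.64% − 0.16 × 3.8000% = 2.0320%
β_Dray = Cov / Var(R_m) = 0.01137 / 0.01590 = 0.7151
E(R_Dray) = R_f + β × MRP = 2.0320% + 0.7151 × 3.8000% = 4.75%

4.75%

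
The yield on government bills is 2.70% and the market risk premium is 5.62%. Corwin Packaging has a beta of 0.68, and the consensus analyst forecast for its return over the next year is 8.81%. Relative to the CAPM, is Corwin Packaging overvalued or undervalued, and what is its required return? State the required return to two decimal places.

Undervalued; required return 6.52%

Required return = R_f + β·MRP = 2.70% + 0.68 × 5.62% = 6.52%
Forecast 8.81% > required 6.52% → the stock plots above the SML → undervalued.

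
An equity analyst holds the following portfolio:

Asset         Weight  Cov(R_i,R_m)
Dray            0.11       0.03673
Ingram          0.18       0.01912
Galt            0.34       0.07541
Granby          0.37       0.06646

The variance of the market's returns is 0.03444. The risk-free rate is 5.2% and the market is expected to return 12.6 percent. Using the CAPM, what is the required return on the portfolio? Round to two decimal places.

17.60%

β_Dray = 0.03673 / 0.03444 = 1.0665
β_Ingram = 0.01912 / 0.03444 = 0.5552
β_Galt = 0.07541 / 0.03444 = 2.1896
β_Granby = 0.06646 / 0.03444 = 1.9297
β_P = Σ w_i β_i = 0.11×1.0665 + 0.18×0.5552 + 0.34×2.1896 + 0.37×1.9297 = 1.6757
MRP = 12.6% − 5.2% = 7.40%
E(R_P) = R_f + β_P × MRP = 5.2% + 1.6757 × 7.4% = 17.60%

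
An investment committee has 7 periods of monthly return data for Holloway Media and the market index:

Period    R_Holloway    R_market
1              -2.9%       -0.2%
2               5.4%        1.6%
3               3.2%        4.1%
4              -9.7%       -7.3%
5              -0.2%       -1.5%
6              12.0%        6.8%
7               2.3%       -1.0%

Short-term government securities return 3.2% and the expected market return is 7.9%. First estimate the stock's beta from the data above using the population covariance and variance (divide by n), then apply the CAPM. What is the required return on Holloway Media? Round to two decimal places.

9.75%

Mean R_i = (-2.9 + 5.4 + 3.2 − 9.7 − 0.2 + 12.0 + 2.3) / 7 = 1.4429%
Mean R_m = (-0.2 + 1.6 + 4.1 − 7.3 − 1.5 + 6.8 − 1.0) / 7 = 0.3571%
Σ(R_i − R̄_i)(R_m − R̄_m) = 169.1429  ⇒  Cov = 169.1429 / 7 = 24.1633
Σ(R_m − R̄_m)² = 121.2971  ⇒  Var(R_m) = 121.2971 / 7 = 17.3282
β = Cov / Var(R_m) = 24.1633 / 17.3282 = 1.3944
MRP = 7.9% − 3.2% = 4.70%
E(R) = R_f + β × MRP = 3.2% + 1.3944 × 4.7% = 9.75%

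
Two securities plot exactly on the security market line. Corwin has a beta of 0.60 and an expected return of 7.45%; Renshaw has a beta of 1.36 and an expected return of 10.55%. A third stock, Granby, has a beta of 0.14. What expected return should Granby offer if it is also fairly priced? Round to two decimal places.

MRP (SML slope) = (10.55% − 7.45%) / (1.36 − 0.60) = 3.10% / 0.76 = 4.0789%
R_f (intercept) = 7.45% − 0.60 × 4.0789% = 5.0027%
E(R_Granby) = R_f + β × MRP = 5.0027% + 0.14 × 4.0789% = 5.57%

5.57%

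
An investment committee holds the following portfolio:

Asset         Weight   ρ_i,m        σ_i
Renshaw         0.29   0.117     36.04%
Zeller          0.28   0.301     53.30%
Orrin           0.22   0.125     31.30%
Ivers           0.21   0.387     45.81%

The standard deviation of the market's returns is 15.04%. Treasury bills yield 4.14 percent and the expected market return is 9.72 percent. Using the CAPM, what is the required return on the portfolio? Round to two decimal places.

7.96%

β_Renshaw = 0.117 × 36.04% / 15.04% = 0.2804
β_Zeller = 0.301 × 53.30% / 15.04% = 1.0667
β_Orrin = 0.125 × 31.30% / 15.04% = 0.2601
β_Ivers = 0.387 × 45.81% / 15.04% = 1.1788
β_P = Σ w_i β_i = 0.29×0.2804 + 0.28×1.0667 + 0.22×0.2601 + 0.21×1.1788 = 0.6848
MRP = 9.72% − 4.14% = 5.58%
E(R_P) = R_f + β_P × MRP = 4.14% + 0.6848 × 5.58% = 7.96%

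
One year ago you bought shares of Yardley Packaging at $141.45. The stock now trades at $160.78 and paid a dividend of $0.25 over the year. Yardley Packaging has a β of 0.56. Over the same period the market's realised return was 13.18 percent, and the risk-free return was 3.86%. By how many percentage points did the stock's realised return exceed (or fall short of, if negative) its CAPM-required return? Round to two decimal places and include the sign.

+4.76%

Realised HPR = (P1 + D1 − P0) / P0 = (160.78 + 0.25 − 141.45) / 141.45 = 19.58 / 141.45 = 13.8423%
MRP = 13.18% − 3.86% = 9.32%
CAPM required = R_f + β·MRP = 3.86% + 0.56 × 9.32% = 9.0792%
α = realised − required = 13.8423% − 9.0792% = +4.76%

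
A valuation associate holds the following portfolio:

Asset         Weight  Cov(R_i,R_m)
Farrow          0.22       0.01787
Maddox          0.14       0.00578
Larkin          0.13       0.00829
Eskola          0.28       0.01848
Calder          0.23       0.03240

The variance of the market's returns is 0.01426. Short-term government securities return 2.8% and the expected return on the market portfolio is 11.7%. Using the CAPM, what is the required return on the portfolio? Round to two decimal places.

β_Farrow = 0.01787 / 0.01426 = 1.2532
β_Maddox = 0.00578 / 0.01426 = 0.4053
β_Larkin = 0.00829 / 0.01426 = 0.5813
β_Eskola = 0.01848 / 0.01426 = 1.2959
β_Calder = 0.03240 / 0.01426 = 2.2721
β_P = Σ w_i β_i = 0.22×1.2532 + 0.14×0.4053 + 0.13×0.5813 + 0.28×1.2959 + 0.23×2.2721 = 1.2935
MRP = 11.7% − 2.8% = 8.90%
E(R_P) = R_f + β_P × MRP = 2.8% + 1.2935 × 8.9% = 14.31%

14.31%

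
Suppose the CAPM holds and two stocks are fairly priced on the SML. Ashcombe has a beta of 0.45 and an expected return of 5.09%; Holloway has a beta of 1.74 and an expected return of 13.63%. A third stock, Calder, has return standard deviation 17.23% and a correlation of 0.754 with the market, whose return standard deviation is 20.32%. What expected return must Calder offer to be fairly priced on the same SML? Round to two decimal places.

6.34%

MRP = (13.63% − 5.09%) / (1.74 − 0.45) = 6.6202%
R_f = 5.09% − 0.45 × 6.6202% = 2.1109%
β_Calder = ρ·σ_i/σ_m = 0.754 × 17.23 / 20.32 = 0.6393
E(R_Calder) = R_f + β × MRP = 2.1109% + 0.6393 × 6.6202% = 6.34%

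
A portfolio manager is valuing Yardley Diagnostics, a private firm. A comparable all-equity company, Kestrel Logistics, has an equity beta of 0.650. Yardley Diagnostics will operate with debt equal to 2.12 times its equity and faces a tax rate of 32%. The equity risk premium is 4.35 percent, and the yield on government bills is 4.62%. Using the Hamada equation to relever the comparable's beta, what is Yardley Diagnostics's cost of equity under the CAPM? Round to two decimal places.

β_L = β_U × [1 + (1 − t)(D/E)] = 0.650 × [1 + (1 − 0.32) × 2.12]
    = 0.650 × [1 + 0.68 × 2.12] = 0.650 × 2.4416 = 1.5870
E(R) = R_f + β_L × MRP = 4.62% + 1.5870 × 4.35% = 11.52%

11.52%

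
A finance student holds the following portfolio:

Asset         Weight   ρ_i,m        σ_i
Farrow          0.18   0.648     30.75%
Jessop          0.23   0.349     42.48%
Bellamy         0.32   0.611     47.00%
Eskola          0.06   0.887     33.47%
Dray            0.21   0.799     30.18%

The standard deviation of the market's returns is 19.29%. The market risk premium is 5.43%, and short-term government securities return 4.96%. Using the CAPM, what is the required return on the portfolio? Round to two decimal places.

β_Farrow = 0.648 × 30.75% / 19.29% = 1.0330
β_Jessop = 0.349 × 42.48% / 19.29% = 0.7686
β_Bellamy = 0.611 × 47.00% / 19.29% = 1.4887
β_Eskola = 0.887 × 33.47% / 19.29% = 1.5390
β_Dray = 0.799 × 30.18% / 19.29% = 1.2501
β_P = Σ w_i β_i = 0.18×1.0330 + 0.23×0.7686 + 0.32×1.4887 + 0.06×1.5390 + 0.21×1.2501 = 1.1940
E(R_P) = R_f + β_P × MRP = 4.96% + 1.1940 × 5.43% = 11.44%

11.44%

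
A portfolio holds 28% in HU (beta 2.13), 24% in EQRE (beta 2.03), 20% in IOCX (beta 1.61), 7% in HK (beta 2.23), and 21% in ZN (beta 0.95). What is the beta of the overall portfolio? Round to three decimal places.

1.761

β_P = Σ w_i β_i = 0.28×2.13 + 0.24×2.03 + 0.20×1.61 + 0.07×2.23 + 0.21×0.95 = 1.7612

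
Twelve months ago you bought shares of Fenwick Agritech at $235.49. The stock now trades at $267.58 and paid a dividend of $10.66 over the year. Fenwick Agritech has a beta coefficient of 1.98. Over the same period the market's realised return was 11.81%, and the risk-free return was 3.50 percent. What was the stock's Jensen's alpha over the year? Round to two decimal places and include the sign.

-1.80%

Realised HPR = (P1 + D1 − P0) / P0 = (267.58 + 10.66 − 235.49) / 235.49 = 42.75 / 235.49 = 18.1536%
MRP = 11.81% − 3.50% = 8.31%
CAPM required = R_f + β·MRP = 3.50% + 1.98 × 8.31% = 19.9538%
α = realised − required = 18.1536% − 19.9538% = -1.80%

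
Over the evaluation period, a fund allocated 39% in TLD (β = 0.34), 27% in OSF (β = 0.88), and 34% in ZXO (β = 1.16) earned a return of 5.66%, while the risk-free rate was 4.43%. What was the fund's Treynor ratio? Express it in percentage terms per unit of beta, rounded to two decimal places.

β_P = 0.39×0.34 + 0.27×0.88 + 0.34×1.16 = 0.7646
Treynor = (R_P − R_f) / β_P = (5.66% − 4.43%) / 0.7646 = 1.23% / 0.7646 = 1.61%

1.61%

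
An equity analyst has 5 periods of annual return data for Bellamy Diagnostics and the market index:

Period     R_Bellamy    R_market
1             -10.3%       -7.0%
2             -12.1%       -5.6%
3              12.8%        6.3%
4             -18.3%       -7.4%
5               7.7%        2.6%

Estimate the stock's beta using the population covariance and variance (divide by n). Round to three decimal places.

2.110

Mean R_i = (-10.3 − 12.1 + 12.8 − 18.3 + 7.7) / 5 = -4.0400%
Mean R_m = (-7.0 − 5.6 + 6.3 − 7.4 + 2.6) / 5 = -2.2200%
Σ(R_i − R̄_i)(R_m − R̄_m) = 331.0960  ⇒  Cov = 331.0960 / 5 = 66.2192
Σ(R_m − R̄_m)² = 156.9280  ⇒  Var(R_m) = 156.9280 / 5 = 31.3856
β = Cov / Var(R_m) = 66.2192 / 31.3856 = 2.1099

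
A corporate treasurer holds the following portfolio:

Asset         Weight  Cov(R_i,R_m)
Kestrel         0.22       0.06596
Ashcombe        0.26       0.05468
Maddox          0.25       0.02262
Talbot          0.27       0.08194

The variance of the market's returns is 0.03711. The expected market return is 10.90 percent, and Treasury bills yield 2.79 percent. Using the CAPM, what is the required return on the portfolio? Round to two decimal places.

β_Kestrel = 0.06596 / 0.03711 = 1.7774
β_Ashcombe = 0.05468 / 0.03711 = 1.4735
β_Maddox = 0.02262 / 0.03711 = 0.6095
β_Talbot = 0.08194 / 0.03711 = 2.2080
β_P = Σ w_i β_i = 0.22×1.7774 + 0.26×1.4735 + 0.25×0.6095 + 0.27×2.2080 = 1.5227
MRP = 10.90% − 2.79% = 8.11%
E(R_P) = R_f + β_P × MRP = 2.79% + 1.5227 × 8.11% = 15.14%

15.14%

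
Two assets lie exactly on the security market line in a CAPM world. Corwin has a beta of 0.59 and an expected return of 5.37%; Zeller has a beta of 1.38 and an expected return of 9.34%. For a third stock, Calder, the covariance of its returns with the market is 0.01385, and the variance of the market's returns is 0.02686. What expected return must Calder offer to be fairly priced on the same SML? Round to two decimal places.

5.00%

MRP = (9.34% − 5.37%) / (1.38 − 0.59) = 5.0253%
R_f = 5.37% − 0.59 × 5.0253% = 2.4051%
β_Calder = Cov / Var(R_m) = 0.01385 / 0.02686 = 0.5156
E(R_Calder) = R_f + β × MRP = 2.4051% + 0.5156 × 5.0253% = 5.00%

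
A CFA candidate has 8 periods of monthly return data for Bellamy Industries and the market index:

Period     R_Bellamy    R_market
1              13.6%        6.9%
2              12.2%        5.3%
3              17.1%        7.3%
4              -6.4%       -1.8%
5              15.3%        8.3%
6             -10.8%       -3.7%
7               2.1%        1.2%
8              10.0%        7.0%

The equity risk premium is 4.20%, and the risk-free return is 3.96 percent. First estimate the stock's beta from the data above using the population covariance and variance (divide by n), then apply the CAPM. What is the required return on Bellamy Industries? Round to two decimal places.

13.32%

Mean R_i = (13.6 + 12.2 + 17.1 − 6.4 + 15.3 − 10.8 + 2.1 + 10.0) / 8 = 6.6375%
Mean R_m = (6.9 + 5.3 + 7.3 − 1.8 + 8.3 − 3.7 + 1.2 + 7.0) / 8 = 3.8125%
Σ(R_i − R̄_i)(R_m − R̄_m) = 331.8763  ⇒  Cov = 331.8763 / 8 = 41.4845
Σ(R_m − R̄_m)² = 148.9688  ⇒  Var(R_m) = 148.9688 / 8 = 18.6211
β = Cov / Var(R_m) = 41.4845 / 18.6211 = 2.2278
E(R) = R_f + β × MRP = 3.96% + 2.2278 × 4.20% = 13.32%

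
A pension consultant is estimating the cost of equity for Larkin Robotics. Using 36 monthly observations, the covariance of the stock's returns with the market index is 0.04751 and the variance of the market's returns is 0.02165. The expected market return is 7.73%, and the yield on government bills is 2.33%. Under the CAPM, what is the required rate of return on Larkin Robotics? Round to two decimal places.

14.18%

β = Cov(R_i, R_m) / Var(R_m) = 0.04751 / 0.02165 = 2.1945
MRP = 7.73% − 2.33% = 5.40%
E(R) = R_f + β × MRP = 2.33% + 2.1945 × 5.40% = 14.18%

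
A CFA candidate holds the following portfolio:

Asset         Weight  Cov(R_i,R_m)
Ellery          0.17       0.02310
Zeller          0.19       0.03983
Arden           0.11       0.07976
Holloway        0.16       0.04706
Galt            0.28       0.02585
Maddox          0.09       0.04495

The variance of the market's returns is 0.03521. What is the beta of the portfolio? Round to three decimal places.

β_Ellery = 0.02310 / 0.03521 = 0.6561
β_Zeller = 0.03983 / 0.03521 = 1.1312
β_Arden = 0.07976 / 0.03521 = 2.2653
β_Holloway = 0.04706 / 0.03521 = 1.3366
β_Galt = 0.02585 / 0.03521 = 0.7342
β_Maddox = 0.04495 / 0.03521 = 1.2766
β_P = Σ w_i β_i = 0.17×0.6561 + 0.19×1.1312 + 0.11×2.2653 + 0.16×1.3366 + 0.28×0.7342 + 0.09×1.2766 = 1.1100

1.110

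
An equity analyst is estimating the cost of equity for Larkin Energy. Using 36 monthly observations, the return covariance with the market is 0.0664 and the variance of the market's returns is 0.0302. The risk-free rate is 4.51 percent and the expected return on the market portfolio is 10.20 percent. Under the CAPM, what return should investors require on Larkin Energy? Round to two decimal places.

17.02%

β = Cov(R_i, R_m) / Var(R_m) = 0.0664 / 0.0302 = 2.1987
MRP = 10.20% − 4.51% = 5.69%
E(R) = R_f + β × MRP = 4.51% + 2.1987 × 5.69% = 17.02%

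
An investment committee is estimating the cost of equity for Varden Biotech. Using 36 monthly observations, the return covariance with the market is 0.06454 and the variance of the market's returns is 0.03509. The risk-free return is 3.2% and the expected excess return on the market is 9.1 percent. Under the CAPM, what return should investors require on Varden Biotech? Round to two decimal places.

19.94%

β = Cov(R_i, R_m) / Var(R_m) = 0.06454 / 0.03509 = 1.8393
E(R) = R_f + β × MRP = 3.2% + 1.8393 × 9.1% = 19.94%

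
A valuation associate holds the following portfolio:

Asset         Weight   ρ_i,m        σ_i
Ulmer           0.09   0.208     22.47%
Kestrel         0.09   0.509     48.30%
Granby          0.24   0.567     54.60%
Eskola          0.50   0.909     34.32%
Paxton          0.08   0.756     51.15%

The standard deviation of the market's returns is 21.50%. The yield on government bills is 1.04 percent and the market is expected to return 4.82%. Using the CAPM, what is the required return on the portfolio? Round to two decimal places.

β_Ulmer = 0.208 × 22.47% / 21.50% = 0.2174
β_Kestrel = 0.509 × 48.30% / 21.50% = 1.1435
β_Granby = 0.567 × 54.60% / 21.50% = 1.4399
β_Eskola = 0.909 × 34.32% / 21.50% = 1.4510
β_Paxton = 0.756 × 51.15% / 21.50% = 1.7986
β_P = Σ w_i β_i = 0.09×0.2174 + 0.09×1.1435 + 0.24×1.4399 + 0.50×1.4510 + 0.08×1.7986 = 1.3374
MRP = 4.82% − 1.04% = 3.78%
E(R_P) = R_f + β_P × MRP = 1.04% + 1.3374 × 3.78% = 6.10%

6.10%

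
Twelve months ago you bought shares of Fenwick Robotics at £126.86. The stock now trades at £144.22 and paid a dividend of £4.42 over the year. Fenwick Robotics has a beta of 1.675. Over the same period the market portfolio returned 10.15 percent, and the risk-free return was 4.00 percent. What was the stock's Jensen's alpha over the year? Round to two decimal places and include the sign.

+2.87%

Realised HPR = (P1 + D1 − P0) / P0 = (144.22 + 4.42 − 126.86) / 126.86 = 21.78 / 126.86 = 17.1685%
MRP = 10.15% − 4.00% = 6.15%
CAPM required = R_f + β·MRP = 4.00% + 1.675 × 6.15% = 14.30125%
α = realised − required = 17.1685% − 14.30125% = +2.87%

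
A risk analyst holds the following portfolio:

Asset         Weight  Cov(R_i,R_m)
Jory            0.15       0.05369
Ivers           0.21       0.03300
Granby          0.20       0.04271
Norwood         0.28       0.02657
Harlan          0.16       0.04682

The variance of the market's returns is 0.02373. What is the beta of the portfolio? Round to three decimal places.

1.621

β_Jory = 0.05369 / 0.02373 = 2.2625
β_Ivers = 0.03300 / 0.02373 = 1.3906
β_Granby = 0.04271 / 0.02373 = 1.7998
β_Norwood = 0.02657 / 0.02373 = 1.1197
β_Harlan = 0.04682 / 0.02373 = 1.9730
β_P = Σ w_i β_i = 0.15×2.2625 + 0.21×1.3906 + 0.20×1.7998 + 0.28×1.1197 + 0.16×1.9730 = 1.6206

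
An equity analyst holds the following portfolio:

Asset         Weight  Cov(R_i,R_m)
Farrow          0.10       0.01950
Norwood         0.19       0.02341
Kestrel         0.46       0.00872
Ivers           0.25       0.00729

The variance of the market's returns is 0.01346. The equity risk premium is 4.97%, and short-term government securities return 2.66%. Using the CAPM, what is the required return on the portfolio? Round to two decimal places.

β_Farrow = 0.01950 / 0.01346 = 1.4487
β_Norwood = 0.02341 / 0.01346 = 1.7392
β_Kestrel = 0.00872 / 0.01346 = 0.6478
β_Ivers = 0.00729 / 0.01346 = 0.5416
β_P = Σ w_i β_i = 0.10×1.4487 + 0.19×1.7392 + 0.46×0.6478 + 0.25×0.5416 = 0.9087
E(R_P) = R_f + β_P × MRP = 2.66% + 0.9087 × 4.97% = 7.18%

7.18%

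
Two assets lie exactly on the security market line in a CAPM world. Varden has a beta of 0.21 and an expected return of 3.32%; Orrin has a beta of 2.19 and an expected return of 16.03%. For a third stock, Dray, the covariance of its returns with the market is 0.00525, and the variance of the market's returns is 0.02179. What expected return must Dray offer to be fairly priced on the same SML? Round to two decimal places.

3.52%

MRP = (16.03% − 3.32%) / (2.19 − 0.21) = 6.4192%
R_f = 3.32% − 0.21 × 6.4192% = 1.9720%
β_Dray = Cov / Var(R_m) = 0.00525 / 0.02179 = 0.2409
E(R_Dray) = R_f + β × MRP = 1.9720% + 0.2409 × 6.4192% = 3.52%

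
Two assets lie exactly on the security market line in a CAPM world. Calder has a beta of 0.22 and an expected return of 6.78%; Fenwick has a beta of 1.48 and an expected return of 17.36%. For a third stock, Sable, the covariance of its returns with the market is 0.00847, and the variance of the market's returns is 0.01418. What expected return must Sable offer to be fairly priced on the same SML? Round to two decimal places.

9.95%

MRP = (17.36% − 6.78%) / (1.48 − 0.22) = 8.3968%
R_f = 6.78% − 0.22 × 8.3968% = 4.9327%
β_Sable = Cov / Var(R_m) = 0.00847 / 0.01418 = 0.5973
E(R_Sable) = R_f + β × MRP = 4.9327% + 0.5973 × 8.3968% = 9.95%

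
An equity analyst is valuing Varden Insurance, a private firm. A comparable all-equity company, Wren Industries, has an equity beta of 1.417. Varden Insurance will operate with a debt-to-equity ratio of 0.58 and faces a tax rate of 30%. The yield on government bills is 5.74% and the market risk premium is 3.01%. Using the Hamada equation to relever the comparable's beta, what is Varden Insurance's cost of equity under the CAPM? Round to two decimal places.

11.74%

β_L = β_U × [1 + (1 − t)(D/E)] = 1.417 × [1 + (1 − 0.30) × 0.58]
    = 1.417 × [1 + 0.70 × 0.58] = 1.417 × 1.4060 = 1.9923
E(R) = R_f + β_L × MRP = 5.74% + 1.9923 × 3.01% = 11.74%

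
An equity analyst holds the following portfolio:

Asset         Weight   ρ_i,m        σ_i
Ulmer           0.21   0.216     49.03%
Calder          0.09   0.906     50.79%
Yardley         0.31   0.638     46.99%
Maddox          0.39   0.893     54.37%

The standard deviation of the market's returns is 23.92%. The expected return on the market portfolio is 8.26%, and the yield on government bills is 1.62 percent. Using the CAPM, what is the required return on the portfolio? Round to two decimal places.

11.22%

β_Ulmer = 0.216 × 49.03% / 23.92% = 0.4427
β_Calder = 0.906 × 50.79% / 23.92% = 1.9237
β_Yardley = 0.638 × 46.99% / 23.92% = 1.2533
β_Maddox = 0.893 × 54.37% / 23.92% = 2.0298
β_P = Σ w_i β_i = 0.21×0.4427 + 0.09×1.9237 + 0.31×1.2533 + 0.39×2.0298 = 1.4462
MRP = 8.26% − 1.62% = 6.64%
E(R_P) = R_f + β_P × MRP = 1.62% + 1.4462 × 6.64% = 11.22%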